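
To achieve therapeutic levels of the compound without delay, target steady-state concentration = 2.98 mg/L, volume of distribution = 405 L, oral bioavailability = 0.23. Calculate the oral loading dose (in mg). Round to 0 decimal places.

LD = Css × Vd / F = 2.98 × 405 / 0.23 = 5247 mg

5247 mg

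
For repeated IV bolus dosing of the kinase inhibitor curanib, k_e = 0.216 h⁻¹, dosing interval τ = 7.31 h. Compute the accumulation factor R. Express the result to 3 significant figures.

1.26

e^(−kτ) = e^(−0.2160 × 7.31) = 0.2062
Accumulation ratio R = 1 / (1 − e^(−kτ)) = 1 / (1 − 0.2062) = 1.260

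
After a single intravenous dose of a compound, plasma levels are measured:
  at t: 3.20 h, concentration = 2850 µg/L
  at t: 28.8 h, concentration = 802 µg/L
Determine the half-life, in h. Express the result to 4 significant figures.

k = ln(C₁/C₂) / (t₂ − t₁) = ln(2850/802) / (28.8 − 3.20)
  = 1.268 / 25.60 = 0.04953 h⁻¹
t½ = ln2 / k = 0.693147 / 0.04953 = 13.99 h

13.99 h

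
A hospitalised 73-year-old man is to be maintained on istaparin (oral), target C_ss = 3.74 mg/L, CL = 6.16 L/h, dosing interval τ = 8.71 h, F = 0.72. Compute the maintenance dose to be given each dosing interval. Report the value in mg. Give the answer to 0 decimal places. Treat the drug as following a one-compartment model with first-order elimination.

At steady state, F × (Dose/τ) = Css × CL.
Dose = Css × CL × τ / F = 3.74 × 6.160 × 8.71 / 0.72 = 278.7 mg

279 mg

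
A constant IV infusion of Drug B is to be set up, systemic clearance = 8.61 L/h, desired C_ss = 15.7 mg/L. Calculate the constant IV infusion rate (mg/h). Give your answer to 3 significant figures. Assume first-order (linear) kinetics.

135 mg/h

At steady state, infusion rate R₀ = Css × CL = 15.7 × 8.610 = 135.2 mg/h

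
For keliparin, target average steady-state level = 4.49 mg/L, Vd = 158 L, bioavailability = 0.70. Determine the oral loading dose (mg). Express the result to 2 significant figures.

LD = Css × Vd / F = 4.49 × 158 / 0.70 = 1013 mg

1000 mg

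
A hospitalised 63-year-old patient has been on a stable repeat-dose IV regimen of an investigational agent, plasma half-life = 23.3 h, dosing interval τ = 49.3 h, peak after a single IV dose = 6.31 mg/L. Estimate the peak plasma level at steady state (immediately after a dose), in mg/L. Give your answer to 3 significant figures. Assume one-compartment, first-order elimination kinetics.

k = ln2 / t½ = 0.693147 / 23.3 = 0.02975 h⁻¹
e^(−kτ) = e^(−0.02975 × 49.3) = 0.2307
Accumulation ratio R = 1 / (1 − e^(−kτ)) = 1 / (1 − 0.2307) = 1.300
Steady-state peak = C₀ × R = 6.31 × 1.300 = 8.203 mg/L

8.20 mg/L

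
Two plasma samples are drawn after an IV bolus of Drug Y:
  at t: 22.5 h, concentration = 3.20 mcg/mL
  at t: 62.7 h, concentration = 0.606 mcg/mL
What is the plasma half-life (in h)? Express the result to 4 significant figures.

16.75 h

k = ln(C₁/C₂) / (t₂ − t₁) = ln(3.20/0.606) / (62.7 − 22.5)
  = 1.664 / 40.20 = 0.04139 h⁻¹
t½ = ln2 / k = 0.693147 / 0.04139 = 16.75 h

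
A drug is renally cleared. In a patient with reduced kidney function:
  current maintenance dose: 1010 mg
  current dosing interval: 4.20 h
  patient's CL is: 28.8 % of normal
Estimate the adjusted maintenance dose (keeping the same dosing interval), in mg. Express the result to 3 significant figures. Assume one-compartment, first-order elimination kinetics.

To keep the same average steady-state level, dosing rate must scale with clearance.
CL ratio = 28.8 / 100 = 0.2880
New dose (same interval) = 1010 × 0.2880 = 290.9 mg

291 mg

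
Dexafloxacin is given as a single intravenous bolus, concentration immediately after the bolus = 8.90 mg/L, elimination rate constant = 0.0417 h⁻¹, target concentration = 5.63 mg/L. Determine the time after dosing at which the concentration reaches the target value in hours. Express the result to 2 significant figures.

t = ln(C₀ / C) / k = ln(8.900 / 5.63) / 0.04170
  = ln(1.581) / 0.04170 = 0.4581 / 0.04170 = 10.99 h

11 h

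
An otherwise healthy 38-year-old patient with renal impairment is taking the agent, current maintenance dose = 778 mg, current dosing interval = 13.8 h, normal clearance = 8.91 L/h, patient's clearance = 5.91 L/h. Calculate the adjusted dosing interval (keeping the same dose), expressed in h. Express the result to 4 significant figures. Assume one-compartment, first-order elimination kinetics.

To keep the same average steady-state level, dosing rate must scale with clearance.
CL ratio = 5.91 / 8.91 = 0.6633
New interval (same dose) = 13.8 / 0.6633 = 20.81 h

20.81 h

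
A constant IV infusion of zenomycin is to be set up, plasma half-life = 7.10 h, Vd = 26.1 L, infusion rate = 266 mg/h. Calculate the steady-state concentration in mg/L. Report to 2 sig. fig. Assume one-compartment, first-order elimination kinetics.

k = ln2 / t½ = 0.693147 / 7.10 = 0.09763 h⁻¹
CL = k × Vd = 0.09763 × 26.1 = 2.548 L/h
At steady state Css = R₀ / CL = 266 / 2.548 = 104.4 mg/L

100 mg/L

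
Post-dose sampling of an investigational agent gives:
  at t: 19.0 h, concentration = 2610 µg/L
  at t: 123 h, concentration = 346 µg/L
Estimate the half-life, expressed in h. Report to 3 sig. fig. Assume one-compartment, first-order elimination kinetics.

35.7 h

k = ln(C₁/C₂) / (t₂ − t₁) = ln(2610/346) / (123 − 19.0)
  = 2.021 / 104.0 = 0.01943 h⁻¹
t½ = ln2 / k = 0.693147 / 0.01943 = 35.67 h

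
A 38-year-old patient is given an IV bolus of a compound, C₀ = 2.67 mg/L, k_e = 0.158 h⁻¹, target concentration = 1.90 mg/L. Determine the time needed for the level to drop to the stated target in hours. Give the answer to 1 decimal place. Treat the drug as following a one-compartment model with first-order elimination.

2.2 h

t = ln(C₀ / C) / k = ln(2.670 / 1.90) / 0.1580
  = ln(1.405) / 0.1580 = 0.3400 / 0.1580 = 2.152 h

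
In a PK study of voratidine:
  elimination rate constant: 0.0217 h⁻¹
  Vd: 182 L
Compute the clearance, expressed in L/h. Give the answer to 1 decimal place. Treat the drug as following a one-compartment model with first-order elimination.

3.9 L/h

CL = k × Vd = 0.0217 × 182 = 3.949 L/h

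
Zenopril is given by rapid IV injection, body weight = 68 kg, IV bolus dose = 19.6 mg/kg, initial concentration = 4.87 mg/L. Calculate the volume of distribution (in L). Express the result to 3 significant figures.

274 L

Dose = 19.6 × 68 = 1333 mg
Vd = Dose / C₀ = 1333 / 4.87 = 273.7 L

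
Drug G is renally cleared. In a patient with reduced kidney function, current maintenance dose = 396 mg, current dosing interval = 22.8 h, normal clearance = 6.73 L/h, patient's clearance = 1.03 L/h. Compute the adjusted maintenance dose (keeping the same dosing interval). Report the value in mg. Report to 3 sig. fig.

60.6 mg

To keep the same average steady-state level, dosing rate must scale with clearance.
CL ratio = 1.03 / 6.73 = 0.1530
New dose (same interval) = 396 × 0.1530 = 60.59 mg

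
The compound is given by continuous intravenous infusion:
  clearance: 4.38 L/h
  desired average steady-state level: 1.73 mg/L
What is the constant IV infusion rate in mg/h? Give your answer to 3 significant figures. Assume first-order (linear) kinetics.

At steady state, infusion rate R₀ = Css × CL = 1.73 × 4.380 = 7.577 mg/h

7.58 mg/h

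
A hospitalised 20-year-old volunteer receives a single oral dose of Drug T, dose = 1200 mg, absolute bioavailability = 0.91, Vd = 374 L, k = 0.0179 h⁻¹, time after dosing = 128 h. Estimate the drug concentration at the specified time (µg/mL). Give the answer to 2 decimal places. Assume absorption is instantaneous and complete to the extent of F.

0.30 µg/mL

Amount reaching circulation = F × Dose = 0.91 × 1200 = 1092 mg
C₀ = F·Dose / Vd = 1092 / 374 = 2.920 mg/L
C = C₀ · e^(−k·t) = 2.920 × e^(−0.01790 × 128)
  = 2.920 × 0.1011 = 0.2952 mg/L
(0.2952 mg/L = 0.2952 µg/mL)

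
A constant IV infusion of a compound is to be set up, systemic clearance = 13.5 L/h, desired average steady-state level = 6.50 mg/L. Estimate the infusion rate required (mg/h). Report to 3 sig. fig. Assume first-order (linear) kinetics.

At steady state, infusion rate R₀ = Css × CL = 6.50 × 13.50 = 87.75 mg/h

87.8 mg/h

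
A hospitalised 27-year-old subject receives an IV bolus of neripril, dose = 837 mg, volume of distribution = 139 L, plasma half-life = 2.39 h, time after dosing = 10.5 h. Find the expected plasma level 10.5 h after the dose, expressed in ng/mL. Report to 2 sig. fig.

290 ng/mL

C₀ = Dose / Vd = 837.0 / 139 = 6.022 mg/L
k = ln2 / t½ = 0.693147 / 2.39 = 0.2900 h⁻¹
C = C₀ · e^(−k·t) = 6.022 × e^(−0.2900 × 10.5)
  = 6.022 × 0.04760 = 0.2866 mg/L
Convert: 0.2866 mg/L × 1000 = 286.6 ng/mL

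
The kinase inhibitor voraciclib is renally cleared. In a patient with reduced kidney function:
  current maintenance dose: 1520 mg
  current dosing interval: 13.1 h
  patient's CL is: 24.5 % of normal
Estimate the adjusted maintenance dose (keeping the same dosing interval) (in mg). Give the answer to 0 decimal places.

To keep the same average steady-state level, dosing rate must scale with clearance.
CL ratio = 24.5 / 100 = 0.2450
New dose (same interval) = 1520 × 0.2450 = 372.4 mg

372 mg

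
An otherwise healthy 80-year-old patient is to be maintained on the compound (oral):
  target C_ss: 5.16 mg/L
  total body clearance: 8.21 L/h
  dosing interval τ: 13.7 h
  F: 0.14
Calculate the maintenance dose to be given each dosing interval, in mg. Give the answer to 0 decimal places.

At steady state, F × (Dose/τ) = Css × CL.
Dose = Css × CL × τ / F = 5.16 × 8.210 × 13.7 / 0.14 = 4146 mg

4146 mg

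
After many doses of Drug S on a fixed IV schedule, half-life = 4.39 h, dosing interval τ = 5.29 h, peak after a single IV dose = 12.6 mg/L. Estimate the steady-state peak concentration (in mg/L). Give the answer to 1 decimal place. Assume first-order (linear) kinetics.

22.3 mg/L

k = ln2 / t½ = 0.693147 / 4.39 = 0.1579 h⁻¹
e^(−kτ) = e^(−0.1579 × 5.29) = 0.4337
Accumulation ratio R = 1 / (1 − e^(−kτ)) = 1 / (1 − 0.4337) = 1.766
Steady-state peak = C₀ × R = 12.6 × 1.766 = 22.25 mg/L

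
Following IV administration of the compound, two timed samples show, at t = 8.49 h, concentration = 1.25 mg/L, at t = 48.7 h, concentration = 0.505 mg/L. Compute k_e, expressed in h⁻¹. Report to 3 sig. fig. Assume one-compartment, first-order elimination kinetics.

0.0225 h⁻¹

k = ln(C₁/C₂) / (t₂ − t₁) = ln(1.25/0.505) / (48.7 − 8.49)
  = 0.9063 / 40.21 = 0.02254 h⁻¹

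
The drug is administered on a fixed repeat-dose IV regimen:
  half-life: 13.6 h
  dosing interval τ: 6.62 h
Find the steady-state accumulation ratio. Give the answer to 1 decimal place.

3.5

k = ln2 / t½ = 0.693147 / 13.6 = 0.05097 h⁻¹
e^(−kτ) = e^(−0.05097 × 6.62) = 0.7136
Accumulation ratio R = 1 / (1 − e^(−kτ)) = 1 / (1 − 0.7136) = 3.492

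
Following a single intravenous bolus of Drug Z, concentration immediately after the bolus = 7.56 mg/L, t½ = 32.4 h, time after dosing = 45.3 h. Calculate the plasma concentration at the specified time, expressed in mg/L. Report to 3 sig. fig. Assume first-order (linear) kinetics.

k = ln2 / t½ = 0.693147 / 32.4 = 0.02139 h⁻¹
C = C₀ · e^(−k·t) = 7.560 × e^(−0.02139 × 45.3)
  = 7.560 × 0.3795 = 2.869 mg/L

2.87 mg/L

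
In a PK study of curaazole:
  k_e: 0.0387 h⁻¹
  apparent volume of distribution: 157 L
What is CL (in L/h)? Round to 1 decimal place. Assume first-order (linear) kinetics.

CL = k × Vd = 0.0387 × 157 = 6.076 L/h

6.1 L/h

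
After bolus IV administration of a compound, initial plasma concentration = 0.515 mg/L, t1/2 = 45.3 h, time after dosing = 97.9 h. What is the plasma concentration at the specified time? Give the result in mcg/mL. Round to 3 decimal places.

0.115 mcg/mL

k = ln2 / t½ = 0.693147 / 45.3 = 0.01530 h⁻¹
C = C₀ · e^(−k·t) = 0.5150 × e^(−0.01530 × 97.9)
  = 0.5150 × 0.2236 = 0.1152 mg/L
(0.1152 mg/L = 0.1152 mcg/mL)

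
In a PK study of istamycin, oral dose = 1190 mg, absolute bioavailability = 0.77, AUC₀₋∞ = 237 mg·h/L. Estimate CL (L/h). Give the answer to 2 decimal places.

CL = F·Dose / AUC = 0.77 × 1190 / 237 = 3.866 L/h

3.87 L/h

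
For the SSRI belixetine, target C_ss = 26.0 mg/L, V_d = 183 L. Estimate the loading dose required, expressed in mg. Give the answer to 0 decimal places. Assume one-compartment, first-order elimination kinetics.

4758 mg

LD = Css × Vd = 26.0 × 183 = 4758 mg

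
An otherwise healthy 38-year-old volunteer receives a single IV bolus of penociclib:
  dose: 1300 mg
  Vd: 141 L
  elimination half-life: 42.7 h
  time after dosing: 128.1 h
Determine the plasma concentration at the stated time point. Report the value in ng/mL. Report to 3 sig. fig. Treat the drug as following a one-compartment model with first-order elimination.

1150 ng/mL

C₀ = Dose / Vd = 1300 / 141 = 9.220 mg/L
k = ln2 / t½ = 0.693147 / 42.7 = 0.01623 h⁻¹
t / t½ = 128.1 / 42.7 = 3 half-lives
C = C₀ × (1/2)^3 = 9.220 × 0.1250 = 1.153 mg/L
Convert: 1.153 mg/L × 1000 = 1153 ng/mL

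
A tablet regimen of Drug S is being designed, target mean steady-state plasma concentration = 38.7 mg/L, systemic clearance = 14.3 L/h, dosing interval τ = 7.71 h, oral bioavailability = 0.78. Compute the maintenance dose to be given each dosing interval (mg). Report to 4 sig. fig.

5470 mg

At steady state, F × (Dose/τ) = Css × CL.
Dose = Css × CL × τ / F = 38.7 × 14.30 × 7.71 / 0.78 = 5470 mg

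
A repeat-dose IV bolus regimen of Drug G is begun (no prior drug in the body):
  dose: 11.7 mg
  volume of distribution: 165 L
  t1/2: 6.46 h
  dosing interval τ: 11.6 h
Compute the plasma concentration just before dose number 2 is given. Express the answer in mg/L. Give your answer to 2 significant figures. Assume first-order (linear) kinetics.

0.020 mg/L

C₀ per dose = Dose / Vd = 11.7 / 165 = 0.07091 mg/L
k = ln2 / t½ = 0.693147 / 6.46 = 0.1073 h⁻¹
Fraction remaining after one interval: r = e^(−kτ) = e^(−0.1073 × 11.6) = 0.2880
Before dose 2, 1 dose has been given (aged 1τ).
C_trough = C₀ × r = 0.07091 × 0.2880 = 0.02042 mg/L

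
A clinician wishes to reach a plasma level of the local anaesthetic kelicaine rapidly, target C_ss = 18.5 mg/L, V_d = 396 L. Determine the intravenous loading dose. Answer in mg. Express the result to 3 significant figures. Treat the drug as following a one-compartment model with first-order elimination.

LD = Css × Vd = 18.5 × 396 = 7326 mg

7330 mg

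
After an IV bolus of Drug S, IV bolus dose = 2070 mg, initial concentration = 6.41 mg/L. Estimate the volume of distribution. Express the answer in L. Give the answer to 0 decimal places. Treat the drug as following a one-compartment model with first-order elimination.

323 L

Vd = Dose / C₀ = 2070 / 6.41 = 322.9 L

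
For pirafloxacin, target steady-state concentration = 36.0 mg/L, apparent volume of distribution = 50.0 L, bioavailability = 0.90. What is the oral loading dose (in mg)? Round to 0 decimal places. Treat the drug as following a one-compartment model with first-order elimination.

2000 mg

LD = Css × Vd / F = 36.0 × 50.0 / 0.90 = 2000 mg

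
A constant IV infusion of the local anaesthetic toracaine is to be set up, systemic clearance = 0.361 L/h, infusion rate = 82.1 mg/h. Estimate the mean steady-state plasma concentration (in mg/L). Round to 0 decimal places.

227 mg/L

At steady state Css = R₀ / CL = 82.1 / 0.3610 = 227.4 mg/L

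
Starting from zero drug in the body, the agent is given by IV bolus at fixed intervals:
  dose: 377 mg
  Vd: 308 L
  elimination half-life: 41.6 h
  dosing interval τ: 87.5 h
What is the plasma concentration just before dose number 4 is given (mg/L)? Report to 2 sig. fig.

C₀ per dose = Dose / Vd = 377 / 308 = 1.224 mg/L
k = ln2 / t½ = 0.693147 / 41.6 = 0.01666 h⁻¹
Fraction remaining after one interval: r = e^(−kτ) = e^(−0.01666 × 87.5) = 0.2328
Before dose 4, 3 doses have been given (aged 1τ, 2τ, 3τ).
C_trough = C₀ × (r + r² + … + r^3) = C₀ × r(1−r^3)/(1−r)
        = 1.224 × 0.2328 × (1 − 0.01262) / (1 − 0.2328) = 0.3667 mg/L

0.37 mg/L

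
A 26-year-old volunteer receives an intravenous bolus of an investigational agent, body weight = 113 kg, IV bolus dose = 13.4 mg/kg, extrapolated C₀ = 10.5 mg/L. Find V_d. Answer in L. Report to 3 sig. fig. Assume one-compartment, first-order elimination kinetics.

Dose = 13.4 × 113 = 1514 mg
Vd = Dose / C₀ = 1514 / 10.5 = 144.2 L

144 L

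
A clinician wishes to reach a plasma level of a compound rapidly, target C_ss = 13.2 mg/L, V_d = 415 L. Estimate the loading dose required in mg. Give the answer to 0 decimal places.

LD = Css × Vd = 13.2 × 415 = 5478 mg

5478 mg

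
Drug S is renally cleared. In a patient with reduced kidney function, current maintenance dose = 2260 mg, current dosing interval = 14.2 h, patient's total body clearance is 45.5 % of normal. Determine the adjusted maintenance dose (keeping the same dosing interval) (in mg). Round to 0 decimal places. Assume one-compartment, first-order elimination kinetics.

To keep the same average steady-state level, dosing rate must scale with clearance.
CL ratio = 45.5 / 100 = 0.4550
New dose (same interval) = 2260 × 0.4550 = 1028 mg

1028 mg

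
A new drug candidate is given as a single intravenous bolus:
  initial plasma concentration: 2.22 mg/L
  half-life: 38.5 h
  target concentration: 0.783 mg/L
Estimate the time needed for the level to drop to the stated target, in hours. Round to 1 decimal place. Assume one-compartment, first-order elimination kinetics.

k = ln2 / t½ = 0.693147 / 38.5 = 0.01800 h⁻¹
t = ln(C₀ / C) / k = ln(2.220 / 0.783) / 0.01800
  = ln(2.835) / 0.01800 = 1.042 / 0.01800 = 57.89 h

57.9 h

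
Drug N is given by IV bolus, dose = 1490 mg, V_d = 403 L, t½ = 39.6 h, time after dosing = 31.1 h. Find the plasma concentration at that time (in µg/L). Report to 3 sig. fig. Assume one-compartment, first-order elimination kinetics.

C₀ = Dose / Vd = 1490 / 403 = 3.697 mg/L
k = ln2 / t½ = 0.693147 / 39.6 = 0.01750 h⁻¹
C = C₀ · e^(−k·t) = 3.697 × e^(−0.01750 × 31.1)
  = 3.697 × 0.5803 = 2.145 mg/L
Convert: 2.145 mg/L × 1000 = 2145 µg/L

2150 µg/L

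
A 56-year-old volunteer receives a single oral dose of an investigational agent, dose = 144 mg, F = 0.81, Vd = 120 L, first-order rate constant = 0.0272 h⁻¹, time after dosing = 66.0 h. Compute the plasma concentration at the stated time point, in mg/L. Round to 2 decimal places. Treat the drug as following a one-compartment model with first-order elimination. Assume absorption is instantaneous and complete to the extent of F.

Amount reaching circulation = F × Dose = 0.81 × 144.0 = 116.6 mg
C₀ = F·Dose / Vd = 116.6 / 120 = 0.9717 mg/L
C = C₀ · e^(−k·t) = 0.9717 × e^(−0.02720 × 66.0)
  = 0.9717 × 0.1661 = 0.1614 mg/L

0.16 mg/L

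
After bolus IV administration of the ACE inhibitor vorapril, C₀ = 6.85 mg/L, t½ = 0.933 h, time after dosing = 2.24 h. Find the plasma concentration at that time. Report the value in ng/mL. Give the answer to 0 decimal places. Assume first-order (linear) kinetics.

k = ln2 / t½ = 0.693147 / 0.933 = 0.7429 h⁻¹
C = C₀ · e^(−k·t) = 6.850 × e^(−0.7429 × 2.24)
  = 6.850 × 0.1894 = 1.297 mg/L
Convert: 1.297 mg/L × 1000 = 1297 ng/mL

1297 ng/mL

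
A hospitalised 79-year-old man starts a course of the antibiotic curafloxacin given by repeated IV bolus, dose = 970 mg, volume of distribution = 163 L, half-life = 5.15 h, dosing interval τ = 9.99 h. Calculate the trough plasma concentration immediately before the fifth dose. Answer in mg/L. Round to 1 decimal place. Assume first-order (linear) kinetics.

C₀ per dose = Dose / Vd = 970 / 163 = 5.951 mg/L
k = ln2 / t½ = 0.693147 / 5.15 = 0.1346 h⁻¹
Fraction remaining after one interval: r = e^(−kτ) = e^(−0.1346 × 9.99) = 0.2606
Before dose 5, 4 doses have been given (aged 1τ, 2τ, 3τ, 4τ).
C_trough = C₀ × (r + r² + … + r^4) = C₀ × r(1−r^4)/(1−r)
        = 5.951 × 0.2606 × (1 − 0.004612) / (1 − 0.2606) = 2.088 mg/L

2.1 mg/L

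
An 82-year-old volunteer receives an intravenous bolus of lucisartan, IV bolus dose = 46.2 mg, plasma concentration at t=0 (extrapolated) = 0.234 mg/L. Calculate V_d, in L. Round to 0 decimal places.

Vd = Dose / C₀ = 46.20 / 0.234 = 197.4 L

197 L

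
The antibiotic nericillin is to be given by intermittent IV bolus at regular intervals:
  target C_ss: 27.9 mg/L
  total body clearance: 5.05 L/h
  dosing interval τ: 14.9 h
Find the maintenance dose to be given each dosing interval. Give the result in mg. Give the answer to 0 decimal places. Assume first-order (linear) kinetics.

At steady state, Dose/τ = Css × CL.
Dose = Css × CL × τ = 27.9 × 5.050 × 14.9 = 2099 mg

2099 mg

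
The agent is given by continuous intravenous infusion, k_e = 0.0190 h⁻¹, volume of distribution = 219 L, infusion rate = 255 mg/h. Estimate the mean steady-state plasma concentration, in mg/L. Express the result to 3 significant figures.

CL = k × Vd = 0.01900 × 219 = 4.161 L/h
At steady state Css = R₀ / CL = 255 / 4.161 = 61.28 mg/L

61.3 mg/L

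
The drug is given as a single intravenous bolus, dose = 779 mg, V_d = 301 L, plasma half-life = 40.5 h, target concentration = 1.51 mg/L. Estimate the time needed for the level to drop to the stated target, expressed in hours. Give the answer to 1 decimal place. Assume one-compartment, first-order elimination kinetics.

C₀ = Dose / Vd = 779.0 / 301 = 2.588 mg/L
k = ln2 / t½ = 0.693147 / 40.5 = 0.01711 h⁻¹
t = ln(C₀ / C) / k = ln(2.588 / 1.51) / 0.01711
  = ln(1.714) / 0.01711 = 0.5388 / 0.01711 = 31.49 h

31.5 h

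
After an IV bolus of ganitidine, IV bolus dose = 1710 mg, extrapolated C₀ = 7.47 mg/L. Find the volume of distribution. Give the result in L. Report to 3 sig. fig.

229 L

Vd = Dose / C₀ = 1710 / 7.47 = 228.9 L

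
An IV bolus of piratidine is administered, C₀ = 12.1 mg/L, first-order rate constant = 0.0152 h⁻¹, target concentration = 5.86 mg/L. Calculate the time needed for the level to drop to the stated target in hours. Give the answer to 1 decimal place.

47.7 h

t = ln(C₀ / C) / k = ln(12.10 / 5.86) / 0.01520
  = ln(2.065) / 0.01520 = 0.7251 / 0.01520 = 47.70 h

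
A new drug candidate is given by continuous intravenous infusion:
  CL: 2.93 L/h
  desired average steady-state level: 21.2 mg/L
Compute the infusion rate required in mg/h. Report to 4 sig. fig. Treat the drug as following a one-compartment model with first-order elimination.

62.12 mg/h

At steady state, infusion rate R₀ = Css × CL = 21.2 × 2.930 = 62.12 mg/h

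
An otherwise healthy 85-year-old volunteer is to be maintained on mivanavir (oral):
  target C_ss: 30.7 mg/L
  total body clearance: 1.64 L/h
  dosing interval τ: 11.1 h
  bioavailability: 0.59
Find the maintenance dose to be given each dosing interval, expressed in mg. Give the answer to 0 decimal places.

At steady state, F × (Dose/τ) = Css × CL.
Dose = Css × CL × τ / F = 30.7 × 1.640 × 11.1 / 0.59 = 947.2 mg

947 mg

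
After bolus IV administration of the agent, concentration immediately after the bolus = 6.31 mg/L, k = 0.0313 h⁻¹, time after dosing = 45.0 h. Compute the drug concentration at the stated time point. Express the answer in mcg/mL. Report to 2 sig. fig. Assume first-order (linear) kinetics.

C = C₀ · e^(−k·t) = 6.310 × e^(−0.03130 × 45.0)
  = 6.310 × 0.2445 = 1.543 mg/L
(1.543 mg/L = 1.543 mcg/mL)

1.5 mcg/mL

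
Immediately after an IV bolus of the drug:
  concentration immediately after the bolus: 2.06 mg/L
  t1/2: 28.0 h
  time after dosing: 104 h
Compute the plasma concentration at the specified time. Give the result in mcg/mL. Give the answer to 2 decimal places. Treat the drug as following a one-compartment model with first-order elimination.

k = ln2 / t½ = 0.693147 / 28.0 = 0.02476 h⁻¹
C = C₀ · e^(−k·t) = 2.060 × e^(−0.02476 × 104)
  = 2.060 × 0.07615 = 0.1569 mg/L
(0.1569 mg/L = 0.1569 mcg/mL)

0.16 mcg/mL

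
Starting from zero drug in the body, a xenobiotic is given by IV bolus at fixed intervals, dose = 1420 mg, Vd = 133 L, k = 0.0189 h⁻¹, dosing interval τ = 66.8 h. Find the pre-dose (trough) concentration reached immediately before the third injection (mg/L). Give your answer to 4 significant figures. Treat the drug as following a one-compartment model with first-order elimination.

3.876 mg/L

C₀ per dose = Dose / Vd = 1420 / 133 = 10.68 mg/L
Fraction remaining after one interval: r = e^(−kτ) = e^(−0.01890 × 66.8) = 0.2829
Before dose 3, 2 doses have been given (aged 1τ, 2τ).
C_trough = C₀ × (r + r²) = 10.68 × (0.2829 + 0.08003) = 3.876 mg/L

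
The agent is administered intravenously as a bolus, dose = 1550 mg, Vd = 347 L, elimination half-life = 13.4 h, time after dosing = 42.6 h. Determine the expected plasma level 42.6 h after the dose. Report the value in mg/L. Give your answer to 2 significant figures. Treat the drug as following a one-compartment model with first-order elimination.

0.49 mg/L

C₀ = Dose / Vd = 1550 / 347 = 4.467 mg/L
k = ln2 / t½ = 0.693147 / 13.4 = 0.05173 h⁻¹
C = C₀ · e^(−k·t) = 4.467 × e^(−0.05173 × 42.6)
  = 4.467 × 0.1104 = 0.4932 mg/L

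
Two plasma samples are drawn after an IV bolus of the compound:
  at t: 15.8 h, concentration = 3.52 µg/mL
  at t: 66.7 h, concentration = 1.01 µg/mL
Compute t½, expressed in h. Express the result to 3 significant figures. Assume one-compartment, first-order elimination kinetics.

k = ln(C₁/C₂) / (t₂ − t₁) = ln(3.52/1.01) / (66.7 − 15.8)
  = 1.249 / 50.90 = 0.02454 h⁻¹
t½ = ln2 / k = 0.693147 / 0.02454 = 28.25 h

28.3 h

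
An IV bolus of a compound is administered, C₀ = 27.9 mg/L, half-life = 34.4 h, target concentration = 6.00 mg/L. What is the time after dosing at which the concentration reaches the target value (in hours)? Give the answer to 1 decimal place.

76.3 h

k = ln2 / t½ = 0.693147 / 34.4 = 0.02015 h⁻¹
t = ln(C₀ / C) / k = ln(27.90 / 6.00) / 0.02015
  = ln(4.650) / 0.02015 = 1.537 / 0.02015 = 76.28 h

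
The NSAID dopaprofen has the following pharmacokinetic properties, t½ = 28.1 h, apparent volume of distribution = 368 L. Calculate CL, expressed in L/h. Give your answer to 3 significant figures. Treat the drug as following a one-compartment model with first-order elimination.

9.08 L/h

k = ln2 / t½ = 0.693147 / 28.1 = 0.02467 h⁻¹
CL = k × Vd = 0.02467 × 368 = 9.079 L/h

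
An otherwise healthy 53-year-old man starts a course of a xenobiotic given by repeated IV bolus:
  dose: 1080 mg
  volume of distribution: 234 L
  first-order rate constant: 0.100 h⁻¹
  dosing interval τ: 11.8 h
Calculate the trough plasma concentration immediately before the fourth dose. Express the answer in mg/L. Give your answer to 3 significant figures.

C₀ per dose = Dose / Vd = 1080 / 234 = 4.615 mg/L
Fraction remaining after one interval: r = e^(−kτ) = e^(−0.1000 × 11.8) = 0.3073
Before dose 4, 3 doses have been given (aged 1τ, 2τ, 3τ).
C_trough = C₀ × (r + r² + … + r^3) = C₀ × r(1−r^3)/(1−r)
        = 4.615 × 0.3073 × (1 − 0.02902) / (1 − 0.3073) = 1.988 mg/L

1.99 mg/L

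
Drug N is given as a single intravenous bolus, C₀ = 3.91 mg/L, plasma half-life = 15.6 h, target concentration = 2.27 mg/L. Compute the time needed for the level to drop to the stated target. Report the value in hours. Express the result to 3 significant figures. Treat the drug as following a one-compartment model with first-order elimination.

k = ln2 / t½ = 0.693147 / 15.6 = 0.04443 h⁻¹
t = ln(C₀ / C) / k = ln(3.910 / 2.27) / 0.04443
  = ln(1.722) / 0.04443 = 0.5435 / 0.04443 = 12.23 h

12.2 h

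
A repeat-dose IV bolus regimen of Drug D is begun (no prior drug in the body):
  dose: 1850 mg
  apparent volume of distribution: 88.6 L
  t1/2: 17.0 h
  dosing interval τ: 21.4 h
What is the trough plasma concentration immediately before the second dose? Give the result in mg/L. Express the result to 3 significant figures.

8.73 mg/L

C₀ per dose = Dose / Vd = 1850 / 88.6 = 20.88 mg/L
k = ln2 / t½ = 0.693147 / 17.0 = 0.04077 h⁻¹
Fraction remaining after one interval: r = e^(−kτ) = e^(−0.04077 × 21.4) = 0.4179
Before dose 2, 1 dose has been given (aged 1τ).
C_trough = C₀ × r = 20.88 × 0.4179 = 8.726 mg/L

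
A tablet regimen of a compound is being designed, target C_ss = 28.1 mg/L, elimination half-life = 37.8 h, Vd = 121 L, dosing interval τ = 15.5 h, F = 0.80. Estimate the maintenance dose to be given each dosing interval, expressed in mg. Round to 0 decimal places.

k = ln2 / t½ = 0.693147 / 37.8 = 0.01834 h⁻¹
CL = k × Vd = 0.01834 × 121 = 2.219 L/h
At steady state, F × (Dose/τ) = Css × CL.
Dose = Css × CL × τ / F = 28.1 × 2.219 × 15.5 / 0.80 = 1208 mg

1208 mg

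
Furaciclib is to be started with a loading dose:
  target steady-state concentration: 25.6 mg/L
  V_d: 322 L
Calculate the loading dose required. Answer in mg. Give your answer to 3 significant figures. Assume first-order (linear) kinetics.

LD = Css × Vd = 25.6 × 322 = 8243 mg

8240 mg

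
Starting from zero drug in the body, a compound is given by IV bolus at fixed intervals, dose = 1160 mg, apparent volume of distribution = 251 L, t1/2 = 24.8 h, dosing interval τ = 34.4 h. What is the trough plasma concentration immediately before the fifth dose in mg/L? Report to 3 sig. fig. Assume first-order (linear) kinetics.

2.80 mg/L

C₀ per dose = Dose / Vd = 1160 / 251 = 4.622 mg/L
k = ln2 / t½ = 0.693147 / 24.8 = 0.02795 h⁻¹
Fraction remaining after one interval: r = e^(−kτ) = e^(−0.02795 × 34.4) = 0.3823
Before dose 5, 4 doses have been given (aged 1τ, 2τ, 3τ, 4τ).
C_trough = C₀ × (r + r² + … + r^4) = C₀ × r(1−r^4)/(1−r)
        = 4.622 × 0.3823 × (1 − 0.02136) / (1 − 0.3823) = 2.799 mg/L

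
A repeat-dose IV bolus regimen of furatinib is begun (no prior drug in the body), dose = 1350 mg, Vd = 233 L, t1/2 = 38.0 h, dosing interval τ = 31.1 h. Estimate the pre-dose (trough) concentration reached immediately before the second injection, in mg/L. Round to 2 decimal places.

C₀ per dose = Dose / Vd = 1350 / 233 = 5.794 mg/L
k = ln2 / t½ = 0.693147 / 38.0 = 0.01824 h⁻¹
Fraction remaining after one interval: r = e^(−kτ) = e^(−0.01824 × 31.1) = 0.5671
Before dose 2, 1 dose has been given (aged 1τ).
C_trough = C₀ × r = 5.794 × 0.5671 = 3.286 mg/L

3.29 mg/L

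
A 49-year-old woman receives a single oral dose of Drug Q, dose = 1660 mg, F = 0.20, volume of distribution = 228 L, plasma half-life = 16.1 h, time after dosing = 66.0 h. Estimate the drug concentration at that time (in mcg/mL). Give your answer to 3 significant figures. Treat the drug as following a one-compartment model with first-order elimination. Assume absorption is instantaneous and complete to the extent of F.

Amount reaching circulation = F × Dose = 0.20 × 1660 = 332.0 mg
C₀ = F·Dose / Vd = 332.0 / 228 = 1.456 mg/L
k = ln2 / t½ = 0.693147 / 16.1 = 0.04305 h⁻¹
C = C₀ · e^(−k·t) = 1.456 × e^(−0.04305 × 66.0)
  = 1.456 × 0.05835 = 0.08496 mg/L
(0.08496 mg/L = 0.08496 mcg/mL)

0.0850 mcg/mL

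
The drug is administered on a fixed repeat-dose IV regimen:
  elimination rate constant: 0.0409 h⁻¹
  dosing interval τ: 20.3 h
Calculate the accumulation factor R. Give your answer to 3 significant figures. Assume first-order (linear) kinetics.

1.77

e^(−kτ) = e^(−0.04090 × 20.3) = 0.4359
Accumulation ratio R = 1 / (1 − e^(−kτ)) = 1 / (1 − 0.4359) = 1.773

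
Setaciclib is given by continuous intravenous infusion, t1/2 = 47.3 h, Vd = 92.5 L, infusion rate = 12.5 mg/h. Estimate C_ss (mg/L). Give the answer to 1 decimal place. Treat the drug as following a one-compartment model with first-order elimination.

k = ln2 / t½ = 0.693147 / 47.3 = 0.01465 h⁻¹
CL = k × Vd = 0.01465 × 92.5 = 1.355 L/h
At steady state Css = R₀ / CL = 12.5 / 1.355 = 9.225 mg/L

9.2 mg/L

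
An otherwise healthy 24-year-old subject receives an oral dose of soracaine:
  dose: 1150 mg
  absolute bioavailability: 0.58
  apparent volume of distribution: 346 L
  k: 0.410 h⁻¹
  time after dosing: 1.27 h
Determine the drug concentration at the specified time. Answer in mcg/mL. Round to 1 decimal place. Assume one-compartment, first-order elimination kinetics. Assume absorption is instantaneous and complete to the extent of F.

1.1 mcg/mL

Amount reaching circulation = F × Dose = 0.58 × 1150 = 667.0 mg
C₀ = F·Dose / Vd = 667.0 / 346 = 1.928 mg/L
C = C₀ · e^(−k·t) = 1.928 × e^(−0.4100 × 1.27)
  = 1.928 × 0.5941 = 1.145 mg/L
(1.145 mg/L = 1.145 mcg/mL)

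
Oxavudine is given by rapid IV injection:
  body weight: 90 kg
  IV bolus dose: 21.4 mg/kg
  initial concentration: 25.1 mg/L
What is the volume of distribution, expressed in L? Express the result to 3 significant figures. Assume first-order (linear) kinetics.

76.7 L

Dose = 21.4 × 90 = 1926 mg
Vd = Dose / C₀ = 1926 / 25.1 = 76.73 L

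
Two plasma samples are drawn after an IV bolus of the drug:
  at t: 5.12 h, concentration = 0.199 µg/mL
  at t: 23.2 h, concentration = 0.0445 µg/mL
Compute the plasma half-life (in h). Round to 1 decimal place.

k = ln(C₁/C₂) / (t₂ − t₁) = ln(0.199/0.0445) / (23.2 − 5.12)
  = 1.498 / 18.08 = 0.08285 h⁻¹
t½ = ln2 / k = 0.693147 / 0.08285 = 8.366 h

8.4 h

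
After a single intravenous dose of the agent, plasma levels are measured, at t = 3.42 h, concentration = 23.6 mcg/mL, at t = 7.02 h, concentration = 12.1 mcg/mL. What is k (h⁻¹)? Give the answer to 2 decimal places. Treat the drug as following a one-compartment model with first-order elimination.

k = ln(C₁/C₂) / (t₂ − t₁) = ln(23.6/12.1) / (7.02 − 3.42)
  = 0.6680 / 3.600 = 0.1856 h⁻¹

0.19 h⁻¹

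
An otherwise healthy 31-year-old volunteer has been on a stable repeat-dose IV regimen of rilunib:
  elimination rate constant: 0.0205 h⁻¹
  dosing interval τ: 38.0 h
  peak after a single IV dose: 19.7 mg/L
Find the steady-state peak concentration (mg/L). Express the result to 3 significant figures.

e^(−kτ) = e^(−0.02050 × 38.0) = 0.4589
Accumulation ratio R = 1 / (1 − e^(−kτ)) = 1 / (1 − 0.4589) = 1.848
Steady-state peak = C₀ × R = 19.7 × 1.848 = 36.41 mg/L

36.4 mg/L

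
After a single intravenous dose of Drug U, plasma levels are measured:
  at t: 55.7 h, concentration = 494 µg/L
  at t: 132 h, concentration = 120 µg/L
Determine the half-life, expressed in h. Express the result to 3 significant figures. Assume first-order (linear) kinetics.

k = ln(C₁/C₂) / (t₂ − t₁) = ln(494/120) / (132 − 55.7)
  = 1.415 / 76.30 = 0.01855 h⁻¹
t½ = ln2 / k = 0.693147 / 0.01855 = 37.37 h

37.4 h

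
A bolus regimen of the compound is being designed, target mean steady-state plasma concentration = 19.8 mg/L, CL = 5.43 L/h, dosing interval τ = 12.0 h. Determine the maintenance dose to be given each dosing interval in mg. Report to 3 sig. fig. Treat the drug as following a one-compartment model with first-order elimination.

1290 mg

At steady state, Dose/τ = Css × CL.
Dose = Css × CL × τ = 19.8 × 5.430 × 12.0 = 1290 mg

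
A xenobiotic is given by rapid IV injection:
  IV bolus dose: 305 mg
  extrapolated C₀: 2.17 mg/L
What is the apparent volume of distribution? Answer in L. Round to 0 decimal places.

141 L

Vd = Dose / C₀ = 305.0 / 2.17 = 140.6 L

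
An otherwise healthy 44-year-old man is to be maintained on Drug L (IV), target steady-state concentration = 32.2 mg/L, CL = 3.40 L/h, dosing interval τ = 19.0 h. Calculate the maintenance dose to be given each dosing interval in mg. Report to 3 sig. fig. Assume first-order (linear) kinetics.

2080 mg

At steady state, Dose/τ = Css × CL.
Dose = Css × CL × τ = 32.2 × 3.400 × 19.0 = 2080 mg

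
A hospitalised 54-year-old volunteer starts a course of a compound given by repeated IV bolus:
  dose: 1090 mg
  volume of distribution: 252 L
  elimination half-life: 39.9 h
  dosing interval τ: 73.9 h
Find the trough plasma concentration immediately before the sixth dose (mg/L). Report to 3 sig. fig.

1.65 mg/L

C₀ per dose = Dose / Vd = 1090 / 252 = 4.325 mg/L
k = ln2 / t½ = 0.693147 / 39.9 = 0.01737 h⁻¹
Fraction remaining after one interval: r = e^(−kτ) = e^(−0.01737 × 73.9) = 0.2770
Before dose 6, 5 doses have been given (aged 1τ, 2τ, 3τ, 4τ, 5τ).
C_trough = C₀ × (r + r² + … + r^5) = C₀ × r(1−r^5)/(1−r)
        = 4.325 × 0.2770 × (1 − 0.001631) / (1 − 0.2770) = 1.654 mg/L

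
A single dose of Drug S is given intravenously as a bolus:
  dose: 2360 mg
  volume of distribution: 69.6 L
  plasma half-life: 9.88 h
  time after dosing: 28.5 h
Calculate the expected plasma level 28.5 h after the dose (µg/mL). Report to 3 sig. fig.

4.59 µg/mL

C₀ = Dose / Vd = 2360 / 69.6 = 33.91 mg/L
k = ln2 / t½ = 0.693147 / 9.88 = 0.07016 h⁻¹
C = C₀ · e^(−k·t) = 33.91 × e^(−0.07016 × 28.5)
  = 33.91 × 0.1354 = 4.591 mg/L
(4.591 mg/L = 4.591 µg/mL)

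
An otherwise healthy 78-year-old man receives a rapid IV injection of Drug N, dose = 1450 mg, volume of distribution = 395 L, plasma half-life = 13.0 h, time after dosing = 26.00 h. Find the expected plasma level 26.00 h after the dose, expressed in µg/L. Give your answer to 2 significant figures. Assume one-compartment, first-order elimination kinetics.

920 µg/L

C₀ = Dose / Vd = 1450 / 395 = 3.671 mg/L
k = ln2 / t½ = 0.693147 / 13.0 = 0.05332 h⁻¹
t / t½ = 26.00 / 13.0 = 2 half-lives
C = C₀ × (1/2)^2 = 3.671 × 0.2500 = 0.9178 mg/L
Convert: 0.9178 mg/L × 1000 = 917.8 µg/L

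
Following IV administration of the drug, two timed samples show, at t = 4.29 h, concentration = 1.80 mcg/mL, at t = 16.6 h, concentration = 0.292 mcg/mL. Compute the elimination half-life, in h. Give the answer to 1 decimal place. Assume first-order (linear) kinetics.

k = ln(C₁/C₂) / (t₂ − t₁) = ln(1.80/0.292) / (16.6 − 4.29)
  = 1.819 / 12.31 = 0.1478 h⁻¹
t½ = ln2 / k = 0.693147 / 0.1478 = 4.690 h

4.7 h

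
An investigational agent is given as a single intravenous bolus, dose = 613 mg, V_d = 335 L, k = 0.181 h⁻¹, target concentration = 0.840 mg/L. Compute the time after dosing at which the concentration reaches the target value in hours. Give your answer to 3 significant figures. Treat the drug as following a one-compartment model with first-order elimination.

C₀ = Dose / Vd = 613.0 / 335 = 1.830 mg/L
t = ln(C₀ / C) / k = ln(1.830 / 0.840) / 0.1810
  = ln(2.179) / 0.1810 = 0.7789 / 0.1810 = 4.303 h

4.30 h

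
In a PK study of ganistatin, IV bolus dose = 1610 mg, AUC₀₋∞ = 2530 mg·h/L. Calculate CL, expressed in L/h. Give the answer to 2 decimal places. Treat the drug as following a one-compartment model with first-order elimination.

CL = Dose / AUC = 1610 / 2530 = 0.6364 L/h

0.64 L/h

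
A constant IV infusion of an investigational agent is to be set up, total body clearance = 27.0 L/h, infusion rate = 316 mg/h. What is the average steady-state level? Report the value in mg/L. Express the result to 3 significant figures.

11.7 mg/L

At steady state Css = R₀ / CL = 316 / 27.00 = 11.70 mg/L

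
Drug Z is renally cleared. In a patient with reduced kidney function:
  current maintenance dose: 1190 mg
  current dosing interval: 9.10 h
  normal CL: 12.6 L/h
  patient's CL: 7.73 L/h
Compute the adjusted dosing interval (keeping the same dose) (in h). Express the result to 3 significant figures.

To keep the same average steady-state level, dosing rate must scale with clearance.
CL ratio = 7.73 / 12.6 = 0.6135
New interval (same dose) = 9.10 / 0.6135 = 14.83 h

14.8 h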